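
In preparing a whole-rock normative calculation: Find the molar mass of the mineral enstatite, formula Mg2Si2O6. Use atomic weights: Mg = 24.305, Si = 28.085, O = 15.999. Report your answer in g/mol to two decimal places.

M = 2·24.305 + 2·28.085 + 6·15.999

200.77 g/mol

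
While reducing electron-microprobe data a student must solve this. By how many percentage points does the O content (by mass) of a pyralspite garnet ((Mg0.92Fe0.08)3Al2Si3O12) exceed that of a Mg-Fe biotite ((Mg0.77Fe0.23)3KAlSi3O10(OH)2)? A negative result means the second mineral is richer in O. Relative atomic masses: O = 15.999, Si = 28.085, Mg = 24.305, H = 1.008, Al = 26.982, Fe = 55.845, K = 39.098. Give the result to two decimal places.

First mineral: 191.988 g O in 410.692 g formula = 46.75 wt% O.
Second mineral: 191.988 g O in 439.017 g formula = 43.73 wt% O.
46.75% − 43.73% gives a difference of 3.02 percentage points.

3.02 percentage points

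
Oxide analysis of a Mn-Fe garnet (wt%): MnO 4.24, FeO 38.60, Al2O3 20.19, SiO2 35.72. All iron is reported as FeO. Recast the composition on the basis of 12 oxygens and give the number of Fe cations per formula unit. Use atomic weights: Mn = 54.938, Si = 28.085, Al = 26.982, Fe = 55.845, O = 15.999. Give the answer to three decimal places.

2.709 Fe apfu

4.24 wt% MnO ÷ 70.937 g/mol = 0.05977 mol, giving 0.05977 Mn and 0.05977 O.
38.60 wt% FeO ÷ 71.844 g/mol = 0.53728 mol, giving 0.53728 Fe and 0.53728 O.
20.19 wt% Al2O3 ÷ 101.961 g/mol = 0.19802 mol, giving 0.39604 Al and 0.59406 O.
35.72 wt% SiO2 ÷ 60.083 g/mol = 0.59451 mol, giving 0.59451 Si and 1.18902 O.
Oxygen sums to 2.38013; scaling by 12/2.38013 = 5.04174 puts the formula on 12 O.
Fe: 0.53728 × 5.04174 = 2.709 atoms per formula unit.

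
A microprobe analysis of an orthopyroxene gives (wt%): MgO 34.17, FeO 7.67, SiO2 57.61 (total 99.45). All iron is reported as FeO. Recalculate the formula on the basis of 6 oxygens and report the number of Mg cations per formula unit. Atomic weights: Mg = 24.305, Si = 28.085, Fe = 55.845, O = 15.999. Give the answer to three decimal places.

MgO: 34.17/40.304 = 0.84781 mol → 0.84781 mol Mg, 0.84781 mol O.
FeO: 7.67/71.844 = 0.10676 mol → 0.10676 mol Fe, 0.10676 mol O.
SiO2: 57.61/60.083 = 0.95884 mol → 0.95884 mol Si, 1.91768 mol O.
Total oxygen = 2.87225 mol. Normalization factor = 6/2.87225 = 2.08895.
Mg per 6 O = 0.84781 × 2.08895 = 1.771.

1.771 Mg apfu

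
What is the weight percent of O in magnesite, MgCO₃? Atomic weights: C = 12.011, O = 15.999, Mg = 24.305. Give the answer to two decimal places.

56.93 wt%

Formula mass = 1*24.305 + 1*12.011 + 3*15.999 = 84.313 g/mol, of which 47.997 g is O.
So O makes up 47.997/84.313 = 0.5693 of the mass, i.e. 56.93%.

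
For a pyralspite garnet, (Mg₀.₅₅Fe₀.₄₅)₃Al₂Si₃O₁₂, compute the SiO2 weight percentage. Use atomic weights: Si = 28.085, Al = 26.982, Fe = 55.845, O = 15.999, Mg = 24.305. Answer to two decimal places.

Formula mass = 445.701 g/mol.
3 Si → 3.0000 mol SiO2 per formula unit; M(SiO2) = 60.083, so SiO2 mass = 180.249 g.
180.249/445.701 × 100 = 40.44 wt%.

40.44 wt%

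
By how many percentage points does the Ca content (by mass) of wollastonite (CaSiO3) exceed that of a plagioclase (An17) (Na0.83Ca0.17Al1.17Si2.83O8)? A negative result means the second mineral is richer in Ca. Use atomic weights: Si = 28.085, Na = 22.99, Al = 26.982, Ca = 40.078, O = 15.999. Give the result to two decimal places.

M(CaSiO3) = 116.160 g/mol, so wt% Ca = 40.078/116.160 × 100 = 34.50%.
M(Na0.83Ca0.17Al1.17Si2.83O8) = 264.936 g/mol, so wt% Ca = 6.813/264.936 × 100 = 2.57%.
34.50 − 2.57 = 31.93 pp.

31.93 percentage points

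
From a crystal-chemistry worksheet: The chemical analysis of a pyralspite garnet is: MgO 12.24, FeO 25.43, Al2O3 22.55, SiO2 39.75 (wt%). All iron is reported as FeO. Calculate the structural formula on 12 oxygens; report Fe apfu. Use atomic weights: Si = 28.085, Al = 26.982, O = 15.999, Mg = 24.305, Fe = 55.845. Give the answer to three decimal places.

12.24 wt% MgO ÷ 40.304 g/mol = 0.30369 mol, giving 0.30369 Mg and 0.30369 O.
25.43 wt% FeO ÷ 71.844 g/mol = 0.35396 mol, giving 0.35396 Fe and 0.35396 O.
22.55 wt% Al2O3 ÷ 101.961 g/mol = 0.22116 mol, giving 0.44232 Al and 0.66348 O.
39.75 wt% SiO2 ÷ 60.083 g/mol = 0.66158 mol, giving 0.66158 Si and 1.32316 O.
Oxygen sums to 2.64429; scaling by 12/2.64429 = 4.53808 puts the formula on 12 O.
Fe: 0.35396 × 4.53808 = 1.606 atoms per formula unit.

1.606 Fe apfu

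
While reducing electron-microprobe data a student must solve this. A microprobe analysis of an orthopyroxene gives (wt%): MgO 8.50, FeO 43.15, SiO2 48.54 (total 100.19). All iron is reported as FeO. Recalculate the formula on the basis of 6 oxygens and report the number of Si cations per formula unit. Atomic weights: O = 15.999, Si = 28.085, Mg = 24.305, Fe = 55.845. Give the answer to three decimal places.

1.997 Si apfu

MgO (M=40.304): mol = 0.21090; Mg = 0.21090, O = 0.21090.
FeO (M=71.844): mol = 0.60061; Fe = 0.60061, O = 0.60061.
SiO2 (M=60.083): mol = 0.80788; Si = 0.80788, O = 1.61576.
ΣO = 2.42727; factor = 6/ΣO = 2.47191.
Si apfu = 0.80788 × 2.47191 = 1.997.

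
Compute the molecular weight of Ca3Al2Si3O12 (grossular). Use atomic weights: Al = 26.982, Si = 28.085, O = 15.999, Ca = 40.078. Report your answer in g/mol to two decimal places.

M = 3*40.078 + 2*26.982 + 3*28.085 + 12*15.999

450.44 g/mol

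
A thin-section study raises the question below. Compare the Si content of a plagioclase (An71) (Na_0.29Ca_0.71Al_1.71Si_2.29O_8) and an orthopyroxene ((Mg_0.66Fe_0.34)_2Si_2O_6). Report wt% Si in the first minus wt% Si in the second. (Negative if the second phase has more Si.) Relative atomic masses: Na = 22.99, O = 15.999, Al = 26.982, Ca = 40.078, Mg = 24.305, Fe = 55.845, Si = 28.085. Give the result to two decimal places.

Si in Na_0.29Ca_0.71Al_1.71Si_2.29O_8: molar mass 273.568 g/mol; 2.29×28.085 = 64.315 g → 23.51 wt%.
Si in (Mg_0.66Fe_0.34)_2Si_2O_6: molar mass 222.221 g/mol; 2×28.085 = 56.170 g → 25.28 wt%.
Difference = 23.51 − 25.28 = -1.77 percentage points.

-1.77 percentage points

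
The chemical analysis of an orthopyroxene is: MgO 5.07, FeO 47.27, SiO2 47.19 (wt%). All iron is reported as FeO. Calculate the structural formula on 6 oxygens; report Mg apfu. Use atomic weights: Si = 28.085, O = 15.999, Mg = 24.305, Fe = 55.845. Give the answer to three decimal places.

0.321 Mg apfu

5.07 wt% MgO ÷ 40.304 g/mol = 0.12579 mol, giving 0.12579 Mg and 0.12579 O.
47.27 wt% FeO ÷ 71.844 g/mol = 0.65795 mol, giving 0.65795 Fe and 0.65795 O.
47.19 wt% SiO2 ÷ 60.083 g/mol = 0.78541 mol, giving 0.78541 Si and 1.57082 O.
Oxygen sums to 2.35456; scaling by 6/2.35456 = 2.54825 puts the formula on 6 O.
Mg: 0.12579 × 2.54825 = 0.321 atoms per formula unit.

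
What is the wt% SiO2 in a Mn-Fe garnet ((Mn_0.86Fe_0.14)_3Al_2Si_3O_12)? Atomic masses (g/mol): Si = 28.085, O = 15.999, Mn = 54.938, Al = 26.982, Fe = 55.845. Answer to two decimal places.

36.38 wt%

M((Mn_0.86Fe_0.14)_3Al_2Si_3O_12) = 495.402 g/mol; M(SiO2) = 60.083 g/mol.
Moles SiO2 per formula unit = 3 Si ÷ 1 = 3.0000.
SiO2 fraction = (3.0000 × 60.083) / 495.402 = 180.249/495.402 = 0.3638.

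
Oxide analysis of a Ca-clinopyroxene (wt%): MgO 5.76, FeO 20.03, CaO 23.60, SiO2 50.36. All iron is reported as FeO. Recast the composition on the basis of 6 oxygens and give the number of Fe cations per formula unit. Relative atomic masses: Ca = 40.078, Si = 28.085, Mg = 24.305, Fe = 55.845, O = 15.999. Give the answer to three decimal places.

MgO: 5.76/40.304 = 0.14291 mol → 0.14291 mol Mg, 0.14291 mol O.
FeO: 20.03/71.844 = 0.27880 mol → 0.27880 mol Fe, 0.27880 mol O.
CaO: 23.60/56.077 = 0.42085 mol → 0.42085 mol Ca, 0.42085 mol O.
SiO2: 50.36/60.083 = 0.83817 mol → 0.83817 mol Si, 1.67634 mol O.
Total oxygen = 2.51890 mol. Normalization factor = 6/2.51890 = 2.38199.
Fe per 6 O = 0.27880 × 2.38199 = 0.664.

0.664 Fe apfu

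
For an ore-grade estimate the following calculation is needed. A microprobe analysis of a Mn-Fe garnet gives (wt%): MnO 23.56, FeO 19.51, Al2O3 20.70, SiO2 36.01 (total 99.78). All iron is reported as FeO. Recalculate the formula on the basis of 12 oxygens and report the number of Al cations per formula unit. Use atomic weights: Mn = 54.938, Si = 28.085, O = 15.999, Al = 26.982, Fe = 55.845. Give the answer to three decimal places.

2.021 Al apfu

23.56 wt% MnO ÷ 70.937 g/mol = 0.33213 mol, giving 0.33213 Mn and 0.33213 O.
19.51 wt% FeO ÷ 71.844 g/mol = 0.27156 mol, giving 0.27156 Fe and 0.27156 O.
20.70 wt% Al2O3 ÷ 101.961 g/mol = 0.20302 mol, giving 0.40604 Al and 0.60906 O.
36.01 wt% SiO2 ÷ 60.083 g/mol = 0.59934 mol, giving 0.59934 Si and 1.19868 O.
Oxygen sums to 2.41143; scaling by 12/2.41143 = 4.97630 puts the formula on 12 O.
Al: 0.40604 × 4.97630 = 2.021 atoms per formula unit.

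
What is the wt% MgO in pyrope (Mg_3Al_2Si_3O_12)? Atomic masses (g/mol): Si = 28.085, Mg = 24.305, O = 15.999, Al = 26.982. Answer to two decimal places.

29.99 wt%

M(Mg_3Al_2Si_3O_12) = 403.122 g/mol; M(MgO) = 40.304 g/mol.
Moles MgO per formula unit = 3 Mg ÷ 1 = 3.0000.
MgO fraction = (3.0000 × 40.304) / 403.122 = 120.912/403.122 = 0.2999.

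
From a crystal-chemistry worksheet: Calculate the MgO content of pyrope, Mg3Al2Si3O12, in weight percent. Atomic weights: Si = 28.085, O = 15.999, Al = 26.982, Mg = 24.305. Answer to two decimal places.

29.99 wt%

Molar mass of Mg3Al2Si3O12 = 3×24.305 + 2×26.982 + 3×28.085 + 12×15.999 = 403.122 g/mol.
Each formula unit contains 3 Mg, equivalent to 3/1 = 3.0000 mol MgO.
M(MgO) = 1×24.305 + 1×15.999 = 40.304 g/mol.
Mass of MgO per formula unit = 3.0000 × 40.304 = 120.912 g.
MgO wt% = 120.912 / 403.122 × 100 = 29.99%.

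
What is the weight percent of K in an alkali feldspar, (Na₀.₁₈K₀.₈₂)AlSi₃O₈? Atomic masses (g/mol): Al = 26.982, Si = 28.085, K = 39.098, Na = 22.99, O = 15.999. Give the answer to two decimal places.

11.64 wt%

Molar mass of (Na₀.₁₈K₀.₈₂)AlSi₃O₈: 0.18·22.99 + 0.82·39.098 + 1·26.982 + 3·28.085 + 8·15.999 = 275.428 g/mol.
Mass of K per formula unit: 0.82 × 39.098 = 32.060 g.
Weight fraction K = 32.060 / 275.428 = 0.1164.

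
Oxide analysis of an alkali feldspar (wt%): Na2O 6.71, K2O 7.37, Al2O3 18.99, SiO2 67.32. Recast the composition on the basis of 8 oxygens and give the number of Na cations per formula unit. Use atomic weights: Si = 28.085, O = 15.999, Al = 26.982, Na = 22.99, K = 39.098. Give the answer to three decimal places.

Na2O: 6.71/61.979 = 0.10826 mol → 0.21652 mol Na, 0.10826 mol O.
K2O: 7.37/94.195 = 0.07824 mol → 0.15648 mol K, 0.07824 mol O.
Al2O3: 18.99/101.961 = 0.18625 mol → 0.37250 mol Al, 0.55875 mol O.
SiO2: 67.32/60.083 = 1.12045 mol → 1.12045 mol Si, 2.24090 mol O.
Total oxygen = 2.98615 mol. Normalization factor = 8/2.98615 = 2.67903.
Na per 8 O = 0.21652 × 2.67903 = 0.580.

0.580 Na apfu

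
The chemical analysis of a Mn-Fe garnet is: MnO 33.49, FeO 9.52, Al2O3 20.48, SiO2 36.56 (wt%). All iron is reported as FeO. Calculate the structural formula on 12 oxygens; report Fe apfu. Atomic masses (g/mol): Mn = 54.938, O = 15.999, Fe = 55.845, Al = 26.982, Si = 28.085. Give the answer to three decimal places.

33.49 wt% MnO ÷ 70.937 g/mol = 0.47211 mol, giving 0.47211 Mn and 0.47211 O.
9.52 wt% FeO ÷ 71.844 g/mol = 0.13251 mol, giving 0.13251 Fe and 0.13251 O.
20.48 wt% Al2O3 ÷ 101.961 g/mol = 0.20086 mol, giving 0.40172 Al and 0.60258 O.
36.56 wt% SiO2 ÷ 60.083 g/mol = 0.60849 mol, giving 0.60849 Si and 1.21698 O.
Oxygen sums to 2.42418; scaling by 12/2.42418 = 4.95013 puts the formula on 12 O.
Fe: 0.13251 × 4.95013 = 0.656 atoms per formula unit.

0.656 Fe apfu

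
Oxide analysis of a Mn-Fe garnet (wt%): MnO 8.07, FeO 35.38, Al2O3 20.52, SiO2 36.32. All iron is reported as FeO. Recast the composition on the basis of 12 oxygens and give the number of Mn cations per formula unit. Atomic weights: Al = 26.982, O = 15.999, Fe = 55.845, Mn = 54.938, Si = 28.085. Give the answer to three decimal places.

0.564 Mn apfu

8.07 wt% MnO ÷ 70.937 g/mol = 0.11376 mol, giving 0.11376 Mn and 0.11376 O.
35.38 wt% FeO ÷ 71.844 g/mol = 0.49246 mol, giving 0.49246 Fe and 0.49246 O.
20.52 wt% Al2O3 ÷ 101.961 g/mol = 0.20125 mol, giving 0.40250 Al and 0.60375 O.
36.32 wt% SiO2 ÷ 60.083 g/mol = 0.60450 mol, giving 0.60450 Si and 1.20900 O.
Oxygen sums to 2.41897; scaling by 12/2.41897 = 4.96079 puts the formula on 12 O.
Mn: 0.11376 × 4.96079 = 0.564 atoms per formula unit.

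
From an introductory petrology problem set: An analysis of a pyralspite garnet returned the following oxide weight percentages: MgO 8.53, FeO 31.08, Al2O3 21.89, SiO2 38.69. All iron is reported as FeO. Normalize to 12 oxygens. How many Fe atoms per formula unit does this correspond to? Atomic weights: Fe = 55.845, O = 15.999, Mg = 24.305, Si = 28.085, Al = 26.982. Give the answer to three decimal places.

2.015 Fe apfu

MgO (M=40.304): mol = 0.21164; Mg = 0.21164, O = 0.21164.
FeO (M=71.844): mol = 0.43260; Fe = 0.43260, O = 0.43260.
Al2O3 (M=101.961): mol = 0.21469; Al = 0.42938, O = 0.64407.
SiO2 (M=60.083): mol = 0.64394; Si = 0.64394, O = 1.28788.
ΣO = 2.57619; factor = 12/ΣO = 4.65804.
Fe apfu = 0.43260 × 4.65804 = 2.015.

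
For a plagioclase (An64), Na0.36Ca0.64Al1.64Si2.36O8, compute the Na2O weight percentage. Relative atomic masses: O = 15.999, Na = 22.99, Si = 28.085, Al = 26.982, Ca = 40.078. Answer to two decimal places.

M(Na0.36Ca0.64Al1.64Si2.36O8) = 272.449 g/mol; M(Na2O) = 61.979 g/mol.
Moles Na2O per formula unit = 0.36 Na ÷ 2 = 0.1800.
Na2O fraction = (0.1800 × 61.979) / 272.449 = 11.156/272.449 = 0.0409.

4.09 wt%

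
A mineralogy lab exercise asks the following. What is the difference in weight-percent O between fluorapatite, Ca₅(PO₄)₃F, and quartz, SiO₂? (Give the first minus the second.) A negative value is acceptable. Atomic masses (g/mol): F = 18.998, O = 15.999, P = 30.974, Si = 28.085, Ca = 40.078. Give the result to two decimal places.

-15.19 percentage points

O in Ca₅(PO₄)₃F: molar mass 504.298 g/mol; 12×15.999 = 191.988 g → 38.07 wt%.
O in SiO₂: molar mass 60.083 g/mol; 2×15.999 = 31.998 g → 53.26 wt%.
Difference = 38.07 − 53.26 = -15.19 percentage points.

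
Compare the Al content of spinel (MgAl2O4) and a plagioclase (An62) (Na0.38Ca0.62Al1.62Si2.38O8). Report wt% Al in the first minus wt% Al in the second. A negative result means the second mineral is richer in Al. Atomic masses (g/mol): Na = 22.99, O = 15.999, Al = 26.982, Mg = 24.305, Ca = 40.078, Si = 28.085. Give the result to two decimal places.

Al in MgAl2O4: molar mass 142.265 g/mol; 2×26.982 = 53.964 g → 37.93 wt%.
Al in Na0.38Ca0.62Al1.62Si2.38O8: molar mass 272.130 g/mol; 1.62×26.982 = 43.711 g → 16.06 wt%.
Difference = 37.93 − 16.06 = 21.87 percentage points.

21.87 percentage points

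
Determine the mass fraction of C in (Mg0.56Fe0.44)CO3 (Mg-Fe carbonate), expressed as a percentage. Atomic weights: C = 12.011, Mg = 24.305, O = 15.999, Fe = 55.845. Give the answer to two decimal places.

Formula mass = 0.56·24.305 + 0.44·55.845 + 1·12.011 + 3·15.999 = 98.191 g/mol, of which 12.011 g is C.
So C makes up 12.011/98.191 = 0.1223 of the mass, i.e. 12.23%.

12.23 mass %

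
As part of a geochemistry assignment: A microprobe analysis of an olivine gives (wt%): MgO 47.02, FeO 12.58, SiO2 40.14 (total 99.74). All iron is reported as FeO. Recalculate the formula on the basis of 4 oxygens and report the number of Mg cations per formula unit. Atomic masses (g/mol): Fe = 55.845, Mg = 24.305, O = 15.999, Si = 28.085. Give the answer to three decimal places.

MgO (M=40.304): mol = 1.16663; Mg = 1.16663, O = 1.16663.
FeO (M=71.844): mol = 0.17510; Fe = 0.17510, O = 0.17510.
SiO2 (M=60.083): mol = 0.66808; Si = 0.66808, O = 1.33616.
ΣO = 2.67789; factor = 4/ΣO = 1.49371.
Mg apfu = 1.16663 × 1.49371 = 1.743.

1.743 Mg apfu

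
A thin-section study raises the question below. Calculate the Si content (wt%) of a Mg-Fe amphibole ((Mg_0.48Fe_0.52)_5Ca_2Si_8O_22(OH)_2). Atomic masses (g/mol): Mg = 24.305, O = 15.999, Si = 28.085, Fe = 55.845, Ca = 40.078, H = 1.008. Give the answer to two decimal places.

25.12 wt%

Molar mass of (Mg_0.48Fe_0.52)_5Ca_2Si_8O_22(OH)_2: 2.40*24.305 + 2.60*55.845 + 2*40.078 + 8*28.085 + 24*15.999 + 2*1.008 = 894.357 g/mol.
Mass of Si per formula unit: 8 × 28.085 = 224.680 g.
Weight fraction Si = 224.680 / 894.357 = 0.2512.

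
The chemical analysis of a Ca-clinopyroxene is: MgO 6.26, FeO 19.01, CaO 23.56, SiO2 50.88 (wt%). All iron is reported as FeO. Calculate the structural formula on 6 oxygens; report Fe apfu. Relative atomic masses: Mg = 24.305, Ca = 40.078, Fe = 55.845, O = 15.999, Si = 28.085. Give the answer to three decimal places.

MgO (M=40.304): mol = 0.15532; Mg = 0.15532, O = 0.15532.
FeO (M=71.844): mol = 0.26460; Fe = 0.26460, O = 0.26460.
CaO (M=56.077): mol = 0.42014; Ca = 0.42014, O = 0.42014.
SiO2 (M=60.083): mol = 0.84683; Si = 0.84683, O = 1.69366.
ΣO = 2.53372; factor = 6/ΣO = 2.36806.
Fe apfu = 0.26460 × 2.36806 = 0.627.

0.627 Fe apfu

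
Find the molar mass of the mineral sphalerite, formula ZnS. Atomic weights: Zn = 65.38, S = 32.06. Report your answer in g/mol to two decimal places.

M = 1*65.38 + 1*32.06

97.44 g/mol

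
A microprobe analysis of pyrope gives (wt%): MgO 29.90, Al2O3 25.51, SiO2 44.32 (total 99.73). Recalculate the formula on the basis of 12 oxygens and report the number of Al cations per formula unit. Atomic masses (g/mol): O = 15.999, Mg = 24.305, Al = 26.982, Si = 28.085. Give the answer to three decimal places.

2.023 Al apfu

29.90 wt% MgO ÷ 40.304 g/mol = 0.74186 mol, giving 0.74186 Mg and 0.74186 O.
25.51 wt% Al2O3 ÷ 101.961 g/mol = 0.25019 mol, giving 0.50038 Al and 0.75057 O.
44.32 wt% SiO2 ÷ 60.083 g/mol = 0.73765 mol, giving 0.73765 Si and 1.47530 O.
Oxygen sums to 2.96773; scaling by 12/2.96773 = 4.04349 puts the formula on 12 O.
Al: 0.50038 × 4.04349 = 2.023 atoms per formula unit.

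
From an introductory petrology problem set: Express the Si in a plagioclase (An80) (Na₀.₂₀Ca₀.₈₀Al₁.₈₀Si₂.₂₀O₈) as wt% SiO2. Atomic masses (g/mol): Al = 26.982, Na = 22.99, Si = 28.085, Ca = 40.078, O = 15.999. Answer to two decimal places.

M(Na₀.₂₀Ca₀.₈₀Al₁.₈₀Si₂.₂₀O₈) = 275.007 g/mol; M(SiO2) = 60.083 g/mol.
Moles SiO2 per formula unit = 2.20 Si ÷ 1 = 2.2000.
SiO2 fraction = (2.2000 × 60.083) / 275.007 = 132.183/275.007 = 0.4807.

48.07 wt%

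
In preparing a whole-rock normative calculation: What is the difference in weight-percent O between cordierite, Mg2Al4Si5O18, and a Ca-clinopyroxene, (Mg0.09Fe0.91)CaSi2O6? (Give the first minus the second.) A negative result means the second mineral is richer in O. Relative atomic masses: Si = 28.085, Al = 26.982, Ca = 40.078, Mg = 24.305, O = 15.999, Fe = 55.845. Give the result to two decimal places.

10.09 percentage points

O in Mg2Al4Si5O18: molar mass 584.945 g/mol; 18×15.999 = 287.982 g → 49.23 wt%.
O in (Mg0.09Fe0.91)CaSi2O6: molar mass 245.248 g/mol; 6×15.999 = 95.994 g → 39.14 wt%.
Difference = 49.23 − 39.14 = 10.09 percentage points.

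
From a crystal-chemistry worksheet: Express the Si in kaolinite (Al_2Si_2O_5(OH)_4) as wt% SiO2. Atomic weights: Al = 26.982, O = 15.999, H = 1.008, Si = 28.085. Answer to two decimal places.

Formula mass = 258.157 g/mol.
2 Si → 2.0000 mol SiO2 per formula unit; M(SiO2) = 60.083, so SiO2 mass = 120.166 g.
120.166/258.157 × 100 = 46.55 wt%.

46.55 wt%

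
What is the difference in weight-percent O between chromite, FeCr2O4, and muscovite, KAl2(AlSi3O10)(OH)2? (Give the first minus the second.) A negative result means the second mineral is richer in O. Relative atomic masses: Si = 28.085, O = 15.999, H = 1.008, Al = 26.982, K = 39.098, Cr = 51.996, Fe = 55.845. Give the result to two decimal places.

-19.61 percentage points

M(FeCr2O4) = 223.833 g/mol, so wt% O = 63.996/223.833 × 100 = 28.59%.
M(KAl2(AlSi3O10)(OH)2) = 398.303 g/mol, so wt% O = 191.988/398.303 × 100 = 48.20%.
28.59 − 48.20 = -19.61 pp.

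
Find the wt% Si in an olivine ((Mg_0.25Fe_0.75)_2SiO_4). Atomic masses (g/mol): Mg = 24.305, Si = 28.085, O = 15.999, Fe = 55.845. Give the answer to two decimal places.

Molar mass of (Mg_0.25Fe_0.75)_2SiO_4: 0.50·24.305 + 1.50·55.845 + 1·28.085 + 4·15.999 = 188.001 g/mol.
Mass of Si per formula unit: 1 × 28.085 = 28.085 g.
Weight fraction Si = 28.085 / 188.001 = 0.1494.

14.94 mass %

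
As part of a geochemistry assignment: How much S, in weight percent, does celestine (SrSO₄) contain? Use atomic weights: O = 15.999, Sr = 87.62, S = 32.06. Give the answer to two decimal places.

M(SrSO₄) = 183.676 g/mol.
S contributes 1 × 32.06 = 32.060 g per mole.
32.060/183.676 = 0.1745 → 17.45%.

17.45 weight percent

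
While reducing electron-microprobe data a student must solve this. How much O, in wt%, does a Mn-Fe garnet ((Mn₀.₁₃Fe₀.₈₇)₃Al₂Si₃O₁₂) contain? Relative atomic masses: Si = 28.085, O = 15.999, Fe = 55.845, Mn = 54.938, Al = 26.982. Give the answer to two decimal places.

38.60 wt%

M((Mn₀.₁₃Fe₀.₈₇)₃Al₂Si₃O₁₂) = 497.388 g/mol.
O contributes 12 × 15.999 = 191.988 g per mole.
191.988/497.388 = 0.3860 → 38.60%.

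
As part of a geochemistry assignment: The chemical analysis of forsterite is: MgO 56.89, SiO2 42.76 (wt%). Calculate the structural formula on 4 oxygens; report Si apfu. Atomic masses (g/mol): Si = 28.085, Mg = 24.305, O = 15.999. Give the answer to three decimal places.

1.004 Si apfu

MgO: 56.89/40.304 = 1.41152 mol → 1.41152 mol Mg, 1.41152 mol O.
SiO2: 42.76/60.083 = 0.71168 mol → 0.71168 mol Si, 1.42336 mol O.
Total oxygen = 2.83488 mol. Normalization factor = 4/2.83488 = 1.41099.
Si per 4 O = 0.71168 × 1.41099 = 1.004.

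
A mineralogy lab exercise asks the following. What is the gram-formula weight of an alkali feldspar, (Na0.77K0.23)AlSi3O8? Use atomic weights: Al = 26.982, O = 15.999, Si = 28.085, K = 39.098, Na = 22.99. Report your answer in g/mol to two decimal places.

265.92 g/mol

M = 0.77*22.99 + 0.23*39.098 + 1*26.982 + 3*28.085 + 8*15.999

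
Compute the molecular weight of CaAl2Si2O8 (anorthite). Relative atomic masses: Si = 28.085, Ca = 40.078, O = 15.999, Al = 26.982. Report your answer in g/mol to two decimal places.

The formula mass is the sum 1*40.078 + 2*26.982 + 2*28.085 + 8*15.999.

278.20 g/mol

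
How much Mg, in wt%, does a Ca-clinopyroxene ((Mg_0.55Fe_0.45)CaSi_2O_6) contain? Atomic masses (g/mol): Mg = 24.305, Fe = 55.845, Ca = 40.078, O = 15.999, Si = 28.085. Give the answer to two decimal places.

5.79 wt%

M((Mg_0.55Fe_0.45)CaSi_2O_6) = 230.740 g/mol.
Mg contributes 0.55 × 24.305 = 13.368 g per mole.
13.368/230.740 = 0.0579 → 5.79%.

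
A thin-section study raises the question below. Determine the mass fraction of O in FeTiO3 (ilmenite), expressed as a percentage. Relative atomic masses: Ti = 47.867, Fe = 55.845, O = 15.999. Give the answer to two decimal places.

31.64 weight percent

M(FeTiO3) = 151.709 g/mol.
O contributes 3 × 15.999 = 47.997 g per mole.
47.997/151.709 = 0.3164 → 31.64%.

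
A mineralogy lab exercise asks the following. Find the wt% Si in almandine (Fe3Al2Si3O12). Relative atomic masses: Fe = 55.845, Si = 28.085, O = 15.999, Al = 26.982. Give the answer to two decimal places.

Molar mass of Fe3Al2Si3O12: 3*55.845 + 2*26.982 + 3*28.085 + 12*15.999 = 497.742 g/mol.
Mass of Si per formula unit: 3 × 28.085 = 84.255 g.
Weight fraction Si = 84.255 / 497.742 = 0.1693.

16.93 wt%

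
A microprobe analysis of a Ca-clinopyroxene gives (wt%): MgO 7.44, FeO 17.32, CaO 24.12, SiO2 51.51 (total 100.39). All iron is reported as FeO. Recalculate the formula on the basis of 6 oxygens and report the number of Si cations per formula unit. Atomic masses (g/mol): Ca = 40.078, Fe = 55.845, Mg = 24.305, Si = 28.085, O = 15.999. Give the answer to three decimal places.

MgO (M=40.304): mol = 0.18460; Mg = 0.18460, O = 0.18460.
FeO (M=71.844): mol = 0.24108; Fe = 0.24108, O = 0.24108.
CaO (M=56.077): mol = 0.43012; Ca = 0.43012, O = 0.43012.
SiO2 (M=60.083): mol = 0.85731; Si = 0.85731, O = 1.71462.
ΣO = 2.57042; factor = 6/ΣO = 2.33425.
Si apfu = 0.85731 × 2.33425 = 2.001.

2.001 Si apfu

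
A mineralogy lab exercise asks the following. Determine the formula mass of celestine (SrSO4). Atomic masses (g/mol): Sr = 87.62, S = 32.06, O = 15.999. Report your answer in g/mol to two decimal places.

M = 1·87.62 + 1·32.06 + 4·15.999

183.68 g/mol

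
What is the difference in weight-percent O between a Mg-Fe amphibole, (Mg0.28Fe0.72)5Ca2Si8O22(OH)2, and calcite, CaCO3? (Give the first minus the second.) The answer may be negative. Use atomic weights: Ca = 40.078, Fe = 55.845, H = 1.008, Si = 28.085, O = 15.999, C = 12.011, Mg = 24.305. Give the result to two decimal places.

-6.49 percentage points

M((Mg0.28Fe0.72)5Ca2Si8O22(OH)2) = 925.897 g/mol, so wt% O = 383.976/925.897 × 100 = 41.47%.
M(CaCO3) = 100.086 g/mol, so wt% O = 47.997/100.086 × 100 = 47.96%.
41.47 − 47.96 = -6.49 pp.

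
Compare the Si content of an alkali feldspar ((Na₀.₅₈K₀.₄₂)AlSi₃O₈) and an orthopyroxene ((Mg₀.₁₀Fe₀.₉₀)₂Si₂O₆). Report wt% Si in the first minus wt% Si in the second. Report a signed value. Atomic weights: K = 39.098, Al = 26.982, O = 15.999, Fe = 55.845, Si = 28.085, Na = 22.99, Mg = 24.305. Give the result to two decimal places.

9.51 percentage points

First mineral: 84.255 g Si in 268.984 g formula = 31.32 wt% Si.
Second mineral: 56.170 g Si in 257.546 g formula = 21.81 wt% Si.
31.32% − 21.81% gives a difference of 9.51 percentage points.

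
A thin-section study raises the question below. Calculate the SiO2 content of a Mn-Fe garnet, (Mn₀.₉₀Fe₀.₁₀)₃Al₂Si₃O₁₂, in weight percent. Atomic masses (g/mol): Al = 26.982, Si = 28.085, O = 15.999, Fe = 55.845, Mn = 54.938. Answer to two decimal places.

36.39 wt%

Molar mass of (Mn₀.₉₀Fe₀.₁₀)₃Al₂Si₃O₁₂ = 2.70·54.938 + 0.30·55.845 + 2·26.982 + 3·28.085 + 12·15.999 = 495.293 g/mol.
Each formula unit contains 3 Si, equivalent to 3/1 = 3.0000 mol SiO2.
M(SiO2) = 1×28.085 + 2×15.999 = 60.083 g/mol.
Mass of SiO2 per formula unit = 3.0000 × 60.083 = 180.249 g.
SiO2 wt% = 180.249 / 495.293 × 100 = 36.39%.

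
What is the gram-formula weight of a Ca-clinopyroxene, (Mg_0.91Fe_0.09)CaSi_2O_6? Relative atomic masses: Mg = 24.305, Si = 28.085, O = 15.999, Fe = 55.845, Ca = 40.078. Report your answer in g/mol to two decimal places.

219.39 g/mol

The formula mass is the sum 0.91(24.305) + 0.09(55.845) + 1(40.078) + 2(28.085) + 6(15.999).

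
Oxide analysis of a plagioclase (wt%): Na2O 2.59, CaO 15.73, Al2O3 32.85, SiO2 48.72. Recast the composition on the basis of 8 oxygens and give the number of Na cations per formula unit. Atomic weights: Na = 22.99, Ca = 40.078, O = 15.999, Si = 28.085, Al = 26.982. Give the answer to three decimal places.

Na2O: 2.59/61.979 = 0.04179 mol → 0.08358 mol Na, 0.04179 mol O.
CaO: 15.73/56.077 = 0.28051 mol → 0.28051 mol Ca, 0.28051 mol O.
Al2O3: 32.85/101.961 = 0.32218 mol → 0.64436 mol Al, 0.96654 mol O.
SiO2: 48.72/60.083 = 0.81088 mol → 0.81088 mol Si, 1.62176 mol O.
Total oxygen = 2.91060 mol. Normalization factor = 8/2.91060 = 2.74857.
Na per 8 O = 0.08358 × 2.74857 = 0.230.

0.230 Na apfu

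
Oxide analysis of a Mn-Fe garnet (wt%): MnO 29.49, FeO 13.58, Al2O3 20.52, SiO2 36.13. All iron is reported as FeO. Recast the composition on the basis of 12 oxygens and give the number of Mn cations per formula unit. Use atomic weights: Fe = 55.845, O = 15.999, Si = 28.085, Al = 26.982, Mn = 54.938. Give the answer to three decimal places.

2.069 Mn apfu

MnO (M=70.937): mol = 0.41572; Mn = 0.41572, O = 0.41572.
FeO (M=71.844): mol = 0.18902; Fe = 0.18902, O = 0.18902.
Al2O3 (M=101.961): mol = 0.20125; Al = 0.40250, O = 0.60375.
SiO2 (M=60.083): mol = 0.60133; Si = 0.60133, O = 1.20266.
ΣO = 2.41115; factor = 12/ΣO = 4.97688.
Mn apfu = 0.41572 × 4.97688 = 2.069.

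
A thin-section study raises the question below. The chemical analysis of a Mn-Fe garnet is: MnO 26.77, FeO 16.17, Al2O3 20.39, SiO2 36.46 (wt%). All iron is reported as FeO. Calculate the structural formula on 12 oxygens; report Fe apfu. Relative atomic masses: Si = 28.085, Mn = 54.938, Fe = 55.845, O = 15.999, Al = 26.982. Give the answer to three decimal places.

1.118 Fe apfu

26.77 wt% MnO ÷ 70.937 g/mol = 0.37738 mol, giving 0.37738 Mn and 0.37738 O.
16.17 wt% FeO ÷ 71.844 g/mol = 0.22507 mol, giving 0.22507 Fe and 0.22507 O.
20.39 wt% Al2O3 ÷ 101.961 g/mol = 0.19998 mol, giving 0.39996 Al and 0.59994 O.
36.46 wt% SiO2 ÷ 60.083 g/mol = 0.60683 mol, giving 0.60683 Si and 1.21366 O.
Oxygen sums to 2.41605; scaling by 12/2.41605 = 4.96678 puts the formula on 12 O.
Fe: 0.22507 × 4.96678 = 1.118 atoms per formula unit.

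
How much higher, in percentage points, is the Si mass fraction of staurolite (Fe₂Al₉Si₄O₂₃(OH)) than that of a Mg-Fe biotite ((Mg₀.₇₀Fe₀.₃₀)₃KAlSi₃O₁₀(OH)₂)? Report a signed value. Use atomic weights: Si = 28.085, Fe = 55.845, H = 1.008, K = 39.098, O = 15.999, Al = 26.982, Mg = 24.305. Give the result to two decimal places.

First mineral: 112.340 g Si in 851.852 g formula = 13.19 wt% Si.
Second mineral: 84.255 g Si in 445.640 g formula = 18.91 wt% Si.
13.19% − 18.91% gives a difference of -5.72 percentage points.

-5.72 percentage points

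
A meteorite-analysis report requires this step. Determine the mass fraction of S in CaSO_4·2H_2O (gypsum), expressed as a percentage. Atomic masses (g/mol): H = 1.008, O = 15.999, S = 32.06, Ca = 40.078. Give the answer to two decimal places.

Molar mass of CaSO_4·2H_2O: 1·40.078 + 1·32.06 + 6·15.999 + 4·1.008 = 172.164 g/mol.
Mass of S per formula unit: 1 × 32.06 = 32.060 g.
Weight fraction S = 32.060 / 172.164 = 0.1862.

18.62 mass %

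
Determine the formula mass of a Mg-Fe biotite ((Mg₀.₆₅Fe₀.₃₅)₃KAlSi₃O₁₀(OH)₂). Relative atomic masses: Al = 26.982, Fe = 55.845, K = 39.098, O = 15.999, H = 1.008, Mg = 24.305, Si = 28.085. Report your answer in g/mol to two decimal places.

450.37 g/mol

The formula mass is the sum 1.95·24.305 + 1.05·55.845 + 1·39.098 + 1·26.982 + 3·28.085 + 12·15.999 + 2·1.008.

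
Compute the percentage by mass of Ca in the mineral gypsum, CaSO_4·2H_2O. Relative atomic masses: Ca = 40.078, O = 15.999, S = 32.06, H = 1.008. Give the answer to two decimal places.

23.28 mass %

Molar mass of CaSO_4·2H_2O: 1*40.078 + 1*32.06 + 6*15.999 + 4*1.008 = 172.164 g/mol.
Mass of Ca per formula unit: 1 × 40.078 = 40.078 g.
Weight fraction Ca = 40.078 / 172.164 = 0.2328.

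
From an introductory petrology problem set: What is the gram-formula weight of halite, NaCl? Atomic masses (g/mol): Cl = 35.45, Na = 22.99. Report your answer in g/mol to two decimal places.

58.44 g/mol

The formula mass is the sum 1×22.99 + 1×35.45.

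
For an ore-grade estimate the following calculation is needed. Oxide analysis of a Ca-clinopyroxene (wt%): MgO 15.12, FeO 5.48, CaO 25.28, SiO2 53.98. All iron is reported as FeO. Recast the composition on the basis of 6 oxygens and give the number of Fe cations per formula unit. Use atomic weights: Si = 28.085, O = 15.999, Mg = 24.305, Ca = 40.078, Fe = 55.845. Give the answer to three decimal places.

0.170 Fe apfu

MgO (M=40.304): mol = 0.37515; Mg = 0.37515, O = 0.37515.
FeO (M=71.844): mol = 0.07628; Fe = 0.07628, O = 0.07628.
CaO (M=56.077): mol = 0.45081; Ca = 0.45081, O = 0.45081.
SiO2 (M=60.083): mol = 0.89842; Si = 0.89842, O = 1.79684.
ΣO = 2.69908; factor = 6/ΣO = 2.22298.
Fe apfu = 0.07628 × 2.22298 = 0.170.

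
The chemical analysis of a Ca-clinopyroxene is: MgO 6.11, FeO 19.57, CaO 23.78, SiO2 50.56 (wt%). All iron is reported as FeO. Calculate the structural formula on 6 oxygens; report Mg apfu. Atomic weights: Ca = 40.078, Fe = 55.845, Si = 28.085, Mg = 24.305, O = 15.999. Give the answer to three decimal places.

0.359 Mg apfu

MgO (M=40.304): mol = 0.15160; Mg = 0.15160, O = 0.15160.
FeO (M=71.844): mol = 0.27240; Fe = 0.27240, O = 0.27240.
CaO (M=56.077): mol = 0.42406; Ca = 0.42406, O = 0.42406.
SiO2 (M=60.083): mol = 0.84150; Si = 0.84150, O = 1.68300.
ΣO = 2.53106; factor = 6/ΣO = 2.37055.
Mg apfu = 0.15160 × 2.37055 = 0.359.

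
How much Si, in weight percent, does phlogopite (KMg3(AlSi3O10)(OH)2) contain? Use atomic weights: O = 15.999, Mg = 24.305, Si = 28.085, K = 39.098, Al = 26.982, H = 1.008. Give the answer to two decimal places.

Formula mass = 1·39.098 + 3·24.305 + 1·26.982 + 3·28.085 + 12·15.999 + 2·1.008 = 417.254 g/mol, of which 84.255 g is Si.
So Si makes up 84.255/417.254 = 0.2019 of the mass, i.e. 20.19%.

20.19 weight percent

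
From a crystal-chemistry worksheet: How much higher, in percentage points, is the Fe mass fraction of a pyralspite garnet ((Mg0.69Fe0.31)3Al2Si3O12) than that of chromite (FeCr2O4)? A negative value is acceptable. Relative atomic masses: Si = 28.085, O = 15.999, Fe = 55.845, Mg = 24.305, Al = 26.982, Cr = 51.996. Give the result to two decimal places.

-12.94 percentage points

Fe in (Mg0.69Fe0.31)3Al2Si3O12: molar mass 432.454 g/mol; 0.93×55.845 = 51.936 g → 12.01 wt%.
Fe in FeCr2O4: molar mass 223.833 g/mol; 1×55.845 = 55.845 g → 24.95 wt%.
Difference = 12.01 − 24.95 = -12.94 percentage points.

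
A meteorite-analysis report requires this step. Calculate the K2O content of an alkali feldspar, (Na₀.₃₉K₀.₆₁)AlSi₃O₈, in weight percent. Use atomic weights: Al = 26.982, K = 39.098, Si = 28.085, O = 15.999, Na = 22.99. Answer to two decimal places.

10.56 wt%

Formula mass = 272.045 g/mol.
0.61 K → 0.3050 mol K2O per formula unit; M(K2O) = 94.195, so K2O mass = 28.729 g.
28.729/272.045 × 100 = 10.56 wt%.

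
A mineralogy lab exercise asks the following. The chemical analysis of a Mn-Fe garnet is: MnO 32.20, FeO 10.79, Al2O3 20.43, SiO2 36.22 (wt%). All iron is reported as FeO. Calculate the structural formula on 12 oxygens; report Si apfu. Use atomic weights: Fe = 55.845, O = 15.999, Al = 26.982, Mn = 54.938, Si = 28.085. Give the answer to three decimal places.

3.001 Si apfu

MnO (M=70.937): mol = 0.45392; Mn = 0.45392, O = 0.45392.
FeO (M=71.844): mol = 0.15019; Fe = 0.15019, O = 0.15019.
Al2O3 (M=101.961): mol = 0.20037; Al = 0.40074, O = 0.60111.
SiO2 (M=60.083): mol = 0.60283; Si = 0.60283, O = 1.20566.
ΣO = 2.41088; factor = 12/ΣO = 4.97744.
Si apfu = 0.60283 × 4.97744 = 3.001.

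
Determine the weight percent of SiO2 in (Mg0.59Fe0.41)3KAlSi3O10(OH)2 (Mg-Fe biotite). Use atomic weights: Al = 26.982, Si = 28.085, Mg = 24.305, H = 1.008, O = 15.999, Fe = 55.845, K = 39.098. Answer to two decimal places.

M((Mg0.59Fe0.41)3KAlSi3O10(OH)2) = 456.048 g/mol; M(SiO2) = 60.083 g/mol.
Moles SiO2 per formula unit = 3 Si ÷ 1 = 3.0000.
SiO2 fraction = (3.0000 × 60.083) / 456.048 = 180.249/456.048 = 0.3952.

39.52 wt%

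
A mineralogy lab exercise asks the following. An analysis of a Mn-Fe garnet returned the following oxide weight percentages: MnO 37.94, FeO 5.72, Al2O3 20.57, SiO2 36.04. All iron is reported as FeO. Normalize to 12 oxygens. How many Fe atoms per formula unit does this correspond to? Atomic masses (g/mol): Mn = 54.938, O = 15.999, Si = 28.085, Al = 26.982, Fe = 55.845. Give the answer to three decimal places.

MnO (M=70.937): mol = 0.53484; Mn = 0.53484, O = 0.53484.
FeO (M=71.844): mol = 0.07962; Fe = 0.07962, O = 0.07962.
Al2O3 (M=101.961): mol = 0.20174; Al = 0.40348, O = 0.60522.
SiO2 (M=60.083): mol = 0.59984; Si = 0.59984, O = 1.19968.
ΣO = 2.41936; factor = 12/ΣO = 4.95999.
Fe apfu = 0.07962 × 4.95999 = 0.395.

0.395 Fe apfu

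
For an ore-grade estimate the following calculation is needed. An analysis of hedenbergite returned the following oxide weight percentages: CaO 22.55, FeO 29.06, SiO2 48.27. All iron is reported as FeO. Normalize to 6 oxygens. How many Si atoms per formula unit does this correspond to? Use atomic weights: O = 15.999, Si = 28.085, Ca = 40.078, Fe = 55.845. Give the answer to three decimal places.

CaO: 22.55/56.077 = 0.40213 mol → 0.40213 mol Ca, 0.40213 mol O.
FeO: 29.06/71.844 = 0.40449 mol → 0.40449 mol Fe, 0.40449 mol O.
SiO2: 48.27/60.083 = 0.80339 mol → 0.80339 mol Si, 1.60678 mol O.
Total oxygen = 2.41340 mol. Normalization factor = 6/2.41340 = 2.48612.
Si per 6 O = 0.80339 × 2.48612 = 1.997.

1.997 Si apfu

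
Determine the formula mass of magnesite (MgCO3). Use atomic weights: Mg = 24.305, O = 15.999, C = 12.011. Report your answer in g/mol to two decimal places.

The formula mass is the sum 1·24.305 + 1·12.011 + 3·15.999.

84.31 g/mol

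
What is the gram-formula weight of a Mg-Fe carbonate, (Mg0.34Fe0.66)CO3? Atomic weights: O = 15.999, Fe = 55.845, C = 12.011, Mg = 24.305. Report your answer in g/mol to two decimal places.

The formula mass is the sum 0.34·24.305 + 0.66·55.845 + 1·12.011 + 3·15.999.

105.13 g/mol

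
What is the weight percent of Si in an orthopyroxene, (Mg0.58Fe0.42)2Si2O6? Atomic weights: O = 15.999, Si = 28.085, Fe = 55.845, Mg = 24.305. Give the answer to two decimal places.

24.72 wt%

M((Mg0.58Fe0.42)2Si2O6) = 227.268 g/mol.
Si contributes 2 × 28.085 = 56.170 g per mole.
56.170/227.268 = 0.2472 → 24.72%.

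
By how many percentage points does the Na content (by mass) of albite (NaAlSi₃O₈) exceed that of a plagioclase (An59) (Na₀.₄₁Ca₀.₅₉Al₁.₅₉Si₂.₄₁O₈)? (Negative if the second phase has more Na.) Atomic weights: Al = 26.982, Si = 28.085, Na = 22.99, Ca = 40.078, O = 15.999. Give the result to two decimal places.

M(NaAlSi₃O₈) = 262.219 g/mol, so wt% Na = 22.990/262.219 × 100 = 8.77%.
M(Na₀.₄₁Ca₀.₅₉Al₁.₅₉Si₂.₄₁O₈) = 271.650 g/mol, so wt% Na = 9.426/271.650 × 100 = 3.47%.
8.77 − 3.47 = 5.30 pp.

5.30 percentage points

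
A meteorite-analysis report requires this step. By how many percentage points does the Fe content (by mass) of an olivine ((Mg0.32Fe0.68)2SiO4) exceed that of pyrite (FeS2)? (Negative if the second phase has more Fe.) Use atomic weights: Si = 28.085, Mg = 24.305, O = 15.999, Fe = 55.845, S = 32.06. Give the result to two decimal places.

-5.18 percentage points

First mineral: 75.949 g Fe in 183.585 g formula = 41.37 wt% Fe.
Second mineral: 55.845 g Fe in 119.965 g formula = 46.55 wt% Fe.
41.37% − 46.55% gives a difference of -5.18 percentage points.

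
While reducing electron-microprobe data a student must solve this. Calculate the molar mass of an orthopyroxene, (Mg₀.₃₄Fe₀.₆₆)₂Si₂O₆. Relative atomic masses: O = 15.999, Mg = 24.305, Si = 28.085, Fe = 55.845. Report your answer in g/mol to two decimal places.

242.41 g/mol

M = 0.68*24.305 + 1.32*55.845 + 2*28.085 + 6*15.999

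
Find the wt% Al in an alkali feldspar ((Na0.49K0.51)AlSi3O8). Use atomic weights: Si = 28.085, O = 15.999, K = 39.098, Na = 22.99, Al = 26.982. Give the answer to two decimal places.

9.98 wt%

M((Na0.49K0.51)AlSi3O8) = 270.434 g/mol.
Al contributes 1 × 26.982 = 26.982 g per mole.
26.982/270.434 = 0.0998 → 9.98%.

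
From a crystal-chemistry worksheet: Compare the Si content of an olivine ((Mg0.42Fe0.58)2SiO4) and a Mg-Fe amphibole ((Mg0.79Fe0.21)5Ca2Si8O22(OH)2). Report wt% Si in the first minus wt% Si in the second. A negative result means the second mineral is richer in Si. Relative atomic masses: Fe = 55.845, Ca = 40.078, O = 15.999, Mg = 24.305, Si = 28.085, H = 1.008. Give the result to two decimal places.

First mineral: 28.085 g Si in 177.277 g formula = 15.84 wt% Si.
Second mineral: 224.680 g Si in 845.470 g formula = 26.57 wt% Si.
15.84% − 26.57% gives a difference of -10.73 percentage points.

-10.73 percentage points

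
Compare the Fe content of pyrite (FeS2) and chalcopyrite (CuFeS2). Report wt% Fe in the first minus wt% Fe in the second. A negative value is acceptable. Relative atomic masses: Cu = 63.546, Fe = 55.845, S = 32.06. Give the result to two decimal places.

16.12 percentage points

First mineral: 55.845 g Fe in 119.965 g formula = 46.55 wt% Fe.
Second mineral: 55.845 g Fe in 183.511 g formula = 30.43 wt% Fe.
46.55% − 30.43% gives a difference of 16.12 percentage points.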